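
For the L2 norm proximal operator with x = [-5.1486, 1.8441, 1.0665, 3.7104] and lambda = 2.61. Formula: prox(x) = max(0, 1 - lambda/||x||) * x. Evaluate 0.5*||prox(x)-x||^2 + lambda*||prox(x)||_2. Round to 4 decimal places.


Step 1: Compute ||x||.
||x|| = 6.6943
Step 2: Compute scaling factor.
scale = max(0, 1 - 2.61/6.6943) = 0.6101
Step 3: prox(x) = [-3.1412, 1.1251, 0.6507, 2.2638]
||prox(x)|| = 4.0843
Step 4: Proximal objective.
0.5*||prox-x||^2 = 3.4061
lambda*||prox|| = 10.66
Total = 14.066


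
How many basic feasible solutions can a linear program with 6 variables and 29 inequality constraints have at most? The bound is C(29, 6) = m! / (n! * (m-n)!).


Each vertex corresponds to some choice of n active constraints out of m, so the number of vertices is at most C(m, n) = m! / (n!(m-n)!).
m = 29, n = 6
Numerator: 29 * 28 * 27 * 26 * 25 * 24
Denominator: 6! = 720
C(29, 6) = 475020


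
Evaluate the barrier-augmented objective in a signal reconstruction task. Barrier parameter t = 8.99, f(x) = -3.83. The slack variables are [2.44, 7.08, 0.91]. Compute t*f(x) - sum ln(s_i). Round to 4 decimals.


Step 1: Compute log-barrier.
ln values: [0.892, 1.9573, -0.0943]
phi = -(0.892 + 1.9573 - 0.0943) = -2.755
Step 2: Compute augmented objective.
t*f(x) = 8.99*-3.83 = -34.4317
Total = -34.4317 - 2.755 = -37.1867


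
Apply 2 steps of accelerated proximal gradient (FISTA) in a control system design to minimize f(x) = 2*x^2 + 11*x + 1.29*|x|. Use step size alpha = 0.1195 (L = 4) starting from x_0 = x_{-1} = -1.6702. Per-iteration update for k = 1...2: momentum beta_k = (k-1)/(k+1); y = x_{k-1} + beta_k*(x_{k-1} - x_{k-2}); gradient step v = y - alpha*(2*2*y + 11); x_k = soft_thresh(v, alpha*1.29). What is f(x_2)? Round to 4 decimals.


FISTA on f(x) = 2*x^2 + 11*x + 1.29*|x|
L = 4, alpha = 0.1195
Iteration 1: beta = 0.0, y = -1.6702 + 0.0*(-1.6702 + 1.6702) = -1.6702
  grad(y) = 4.3192, v = y - alpha*grad = -2.1863
  prox(v) = soft_thresh(-2.1863, 0.1542) = -2.0322
Iteration 2: beta = 0.3333, y = -2.0322 + 0.3333*(-2.0322 + 1.6702) = -2.1529
  grad(y) = 2.3886, v = y - alpha*grad = -2.4383
  prox(v) = soft_thresh(-2.4383, 0.1542) = -2.2841
f(x_2) = 2*(-2.2841)^2 + 11*(-2.2841) + 1.29*|-2.2841| = -11.7444


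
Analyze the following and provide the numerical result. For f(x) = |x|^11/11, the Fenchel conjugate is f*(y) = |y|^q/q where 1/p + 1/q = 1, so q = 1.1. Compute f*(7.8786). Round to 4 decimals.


The conjugate exponent q satisfies 1/p + 1/q = 1.
p = 11, so q = 11/(11 - 1) = 1.1
|y|^q = 7.8786^1.1 = 9.6849
f*(7.8786) = 9.6849 / 1.1 = 8.8044


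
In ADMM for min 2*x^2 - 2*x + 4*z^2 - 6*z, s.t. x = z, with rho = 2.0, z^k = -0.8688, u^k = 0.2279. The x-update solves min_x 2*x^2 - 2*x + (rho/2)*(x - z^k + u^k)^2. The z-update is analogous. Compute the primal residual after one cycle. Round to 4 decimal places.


ADMM iteration with rho = 2.0, z^k = -0.8688, u^k = 0.2279
Step 1: x-update.
Minimize 2*x^2 - 2*x + (2.0/2)*(x + 0.8688 + 0.2279)^2
FOC: (2*2 + 2.0)*x = 2 + 2.0*(-0.8688 - 0.2279)
x^{k+1} = -0.0322
Step 2: z-update.
Minimize 4*z^2 - 6*z + (2.0/2)*(-0.0322 - z + 0.2279)^2
FOC: (2*4 + 2.0)*z = 6 + 2.0*(-0.0322 + 0.2279)
z^{k+1} = 0.6391
Step 3: u-update.
u^{k+1} = 0.2279 - 0.0322 - 0.6391 = -0.4435
Step 4: Primal residual = |-0.0322 - 0.6391| = 0.6714


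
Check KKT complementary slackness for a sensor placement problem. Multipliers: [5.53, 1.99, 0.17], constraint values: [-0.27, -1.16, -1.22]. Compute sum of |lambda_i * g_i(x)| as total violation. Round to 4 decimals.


KKT complementary slackness check:
lambda_1 * g_1 = 5.53 * -0.27 = -1.4931
lambda_2 * g_2 = 1.99 * -1.16 = -2.3084
lambda_3 * g_3 = 0.17 * -1.22 = -0.2074
Total violation = 1.4931 + 2.3084 + 0.2074 = 4.0089


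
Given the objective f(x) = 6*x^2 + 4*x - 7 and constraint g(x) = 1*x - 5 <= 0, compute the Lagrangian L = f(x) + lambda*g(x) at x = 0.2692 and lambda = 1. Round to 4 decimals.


Step 1: Evaluate f(x).
f(0.2692) = 6*0.2692^2 + 4*0.2692 - 7 = -5.4884
Step 2: Evaluate g(x).
g(0.2692) = 1*0.2692 - 5 = -4.7308
Step 3: Compute Lagrangian.
L = -5.4884 + 1*-4.7308 = -10.2192


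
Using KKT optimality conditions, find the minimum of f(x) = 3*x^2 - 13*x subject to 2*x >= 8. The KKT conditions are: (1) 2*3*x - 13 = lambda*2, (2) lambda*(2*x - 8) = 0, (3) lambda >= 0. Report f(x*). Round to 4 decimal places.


Step 1: Try lambda = 0 (constraint inactive).
x_unc = 13/(2*3) = 2.1667
Check: 2*2.1667 = 4.3334 < 8 -- violated!
Step 2: Constraint must be active: 2*x = 8
x* = 8/2 = 4.0
lambda = (2*3*4.0 - 13)/2 = 5.5
Step 3: Compute optimal value.
f(x*) = 3*4.0^2 - 13*4.0 = -4.0


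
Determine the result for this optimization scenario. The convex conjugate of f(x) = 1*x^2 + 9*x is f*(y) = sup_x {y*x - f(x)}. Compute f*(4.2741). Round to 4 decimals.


f*(y) = sup_x {y*x - a*x^2 - b*x} = sup_x {(y-b)*x - a*x^2}
FOC: (y - b) - 2a*x = 0 => x* = (y - b)/(2a)
x* = (4.2741 - 9)/(2*1) = -2.363
f*(4.2741) = (y-b)^2/(4a) = (4.2741 - 9)^2/(4*1)
= 22.3341/4 = 5.5835


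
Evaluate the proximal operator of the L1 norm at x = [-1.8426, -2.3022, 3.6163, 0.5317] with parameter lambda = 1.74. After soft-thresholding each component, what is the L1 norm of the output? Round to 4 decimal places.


Soft-thresholding with lambda = 1.74:
prox(-1.8426) = sign(-1.8426)*max(|-1.8426| - 1.74, 0) = -0.1026
prox(-2.3022) = sign(-2.3022)*max(|-2.3022| - 1.74, 0) = -0.5622
prox(3.6163) = sign(3.6163)*max(|3.6163| - 1.74, 0) = 1.8763
prox(0.5317) = sign(0.5317)*max(|0.5317| - 1.74, 0) = 0.0
prox(x) = [-0.1026, -0.5622, 1.8763, 0.0]
||prox(x)||_1 = 0.1026 + 0.5622 + 1.8763 + 0.0 = 2.5411


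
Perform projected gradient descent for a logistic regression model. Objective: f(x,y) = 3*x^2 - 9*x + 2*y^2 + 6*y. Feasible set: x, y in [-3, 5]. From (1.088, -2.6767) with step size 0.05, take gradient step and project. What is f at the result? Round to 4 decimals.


Step 1: Compute gradient at (1.088, -2.6767).
grad_x = 2*3*1.088 - 9 = -2.472
grad_y = 2*2*-2.6767 + 6 = -4.7068
Step 2: Gradient step.
x_raw = 1.088 - 0.05*-2.472 = 1.2116
y_raw = -2.6767 - 0.05*-4.7068 = -2.4414
Step 3: Project onto [-3, 5].
x_proj = clip(1.2116) = 1.2116
y_proj = clip(-2.4414) = -2.4414
Step 4: Evaluate f.
f(1.2116, -2.4414) = -9.2282


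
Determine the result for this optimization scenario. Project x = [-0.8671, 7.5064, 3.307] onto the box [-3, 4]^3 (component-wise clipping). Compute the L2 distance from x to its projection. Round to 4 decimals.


Project each component onto [-3, 4].
clip(-0.8671) = -0.8671, clip(7.5064) = 4.0, clip(3.307) = 3.307
Projection = [-0.8671, 4.0, 3.307]
Squared diffs: [0.0, 12.2948, 0.0]
Distance = sqrt(12.2948) = 3.5064


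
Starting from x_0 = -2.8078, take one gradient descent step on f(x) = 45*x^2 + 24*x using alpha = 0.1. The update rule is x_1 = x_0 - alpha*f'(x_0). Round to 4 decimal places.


We compute the gradient at x_0 and apply the update.
f'(x) = 90*x + 24
f'(-2.8078) = 90*-2.8078 + 24 = -228.702
x_1 = -2.8078 - 0.1*-228.702 = 20.0624


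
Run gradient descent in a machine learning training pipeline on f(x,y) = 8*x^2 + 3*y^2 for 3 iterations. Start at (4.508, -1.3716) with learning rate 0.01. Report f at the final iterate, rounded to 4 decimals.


Gradient descent on f(x,y) = 8*x^2 + 3*y^2.
Starting point: (4.508, -1.3716), alpha = 0.01
Step 1: grad_x = 2*8*4.508 = 72.128, grad_y = 2*3*-1.3716 = -8.2296
  x_1 = 4.508 - 0.01*72.128 = 3.7867
  y_1 = -1.3716 - 0.01*-8.2296 = -1.2893
Step 2: grad_x = 2*8*3.7867 = 60.5875, grad_y = 2*3*-1.2893 = -7.7358
  x_2 = 3.7867 - 0.01*60.5875 = 3.1808
  y_2 = -1.2893 - 0.01*-7.7358 = -1.2119
Step 3: grad_x = 2*8*3.1808 = 50.8935, grad_y = 2*3*-1.2119 = -7.2717
  x_3 = 3.1808 - 0.01*50.8935 = 2.6719
  y_3 = -1.2119 - 0.01*-7.2717 = -1.1392
f(2.6719, -1.1392) = 8*2.6719^2 + 3*(-1.1392)^2 = 61.0063


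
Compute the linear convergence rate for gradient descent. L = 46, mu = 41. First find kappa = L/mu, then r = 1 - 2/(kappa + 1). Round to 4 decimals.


Step 1: Compute the condition number.
kappa = L/mu = 46/41 = 1.122
Step 2: Compute the convergence rate.
r = 1 - 2/(kappa + 1) = 1 - 2*mu/(L + mu) = (L - mu)/(L + mu) = 5/87 = 0.0575


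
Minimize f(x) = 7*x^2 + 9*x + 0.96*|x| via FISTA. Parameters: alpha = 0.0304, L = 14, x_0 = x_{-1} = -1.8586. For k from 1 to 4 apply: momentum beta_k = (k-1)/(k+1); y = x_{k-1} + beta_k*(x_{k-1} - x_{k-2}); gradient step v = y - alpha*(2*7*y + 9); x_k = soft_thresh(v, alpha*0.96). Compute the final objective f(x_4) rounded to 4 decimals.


FISTA on f(x) = 7*x^2 + 9*x + 0.96*|x|
L = 14, alpha = 0.0304
Iteration 1: beta = 0.0, y = -1.8586 + 0.0*(-1.8586 + 1.8586) = -1.8586
  grad(y) = -17.0204, v = y - alpha*grad = -1.3412
  prox(v) = soft_thresh(-1.3412, 0.0292) = -1.312
Iteration 2: beta = 0.3333, y = -1.312 + 0.3333*(-1.312 + 1.8586) = -1.1298
  grad(y) = -6.8171, v = y - alpha*grad = -0.9226
  prox(v) = soft_thresh(-0.9226, 0.0292) = -0.8934
Iteration 3: beta = 0.5, y = -0.8934 + 0.5*(-0.8934 + 1.312) = -0.6841
  grad(y) = -0.5768, v = y - alpha*grad = -0.6665
  prox(v) = soft_thresh(-0.6665, 0.0292) = -0.6373
Iteration 4: beta = 0.6, y = -0.6373 + 0.6*(-0.6373 + 0.8934) = -0.4837
  grad(y) = 2.2279, v = y - alpha*grad = -0.5514
  prox(v) = soft_thresh(-0.5514, 0.0292) = -0.5223
f(x_4) = 7*(-0.5223)^2 + 9*(-0.5223) + 0.96*|-0.5223| = -2.2897


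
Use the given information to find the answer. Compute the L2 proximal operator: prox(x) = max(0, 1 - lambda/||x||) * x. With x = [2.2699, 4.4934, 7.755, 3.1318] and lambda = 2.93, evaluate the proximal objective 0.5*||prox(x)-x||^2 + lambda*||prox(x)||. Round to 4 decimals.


Step 1: Compute ||x||.
||x|| = 9.7617
Step 2: Compute scaling factor.
scale = max(0, 1 - 2.93/9.7617) = 0.6998
Step 3: prox(x) = [1.5886, 3.1447, 5.4273, 2.1918]
||prox(x)|| = 6.8317
Step 4: Proximal objective.
0.5*||prox-x||^2 = 4.2925
lambda*||prox|| = 20.0169
Total = 24.3094


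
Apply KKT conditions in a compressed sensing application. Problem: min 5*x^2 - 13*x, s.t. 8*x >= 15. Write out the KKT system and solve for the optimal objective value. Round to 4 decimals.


Step 1: Try lambda = 0 (constraint inactive).
x_unc = 13/(2*5) = 1.3
Check: 8*1.3 = 10.4 < 15 -- violated!
Step 2: Constraint must be active: 8*x = 15
x* = 15/8 = 1.875
lambda = (2*5*1.875 - 13)/8 = 0.7188
Step 3: Compute optimal value.
f(x*) = 5*1.875^2 - 13*1.875 = -6.7969


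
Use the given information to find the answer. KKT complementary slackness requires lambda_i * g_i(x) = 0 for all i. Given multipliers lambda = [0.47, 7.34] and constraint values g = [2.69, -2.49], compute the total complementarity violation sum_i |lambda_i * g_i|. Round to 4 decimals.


KKT complementary slackness check:
lambda_1 * g_1 = 0.47 * 2.69 = 1.2643
lambda_2 * g_2 = 7.34 * -2.49 = -18.2766
Total violation = 1.2643 + 18.2766 = 19.5409


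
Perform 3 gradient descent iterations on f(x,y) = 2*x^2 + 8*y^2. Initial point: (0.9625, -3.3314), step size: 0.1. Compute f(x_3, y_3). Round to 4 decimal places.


Gradient descent on f(x,y) = 2*x^2 + 8*y^2.
Starting point: (0.9625, -3.3314), alpha = 0.1
Step 1: grad_x = 2*2*0.9625 = 3.85, grad_y = 2*8*-3.3314 = -53.3024
  x_1 = 0.9625 - 0.1*3.85 = 0.5775
  y_1 = -3.3314 - 0.1*-53.3024 = 1.9988
Step 2: grad_x = 2*2*0.5775 = 2.31, grad_y = 2*8*1.9988 = 31.9814
  x_2 = 0.5775 - 0.1*2.31 = 0.3465
  y_2 = 1.9988 - 0.1*31.9814 = -1.1993
Step 3: grad_x = 2*2*0.3465 = 1.386, grad_y = 2*8*-1.1993 = -19.1889
  x_3 = 0.3465 - 0.1*1.386 = 0.2079
  y_3 = -1.1993 - 0.1*-19.1889 = 0.7196
f(0.2079, 0.7196) = 2*0.2079^2 + 8*0.7196^2 = 4.2288


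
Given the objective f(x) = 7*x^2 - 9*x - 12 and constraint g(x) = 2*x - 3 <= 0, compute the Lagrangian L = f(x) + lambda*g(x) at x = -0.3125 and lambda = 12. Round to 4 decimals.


Step 1: Evaluate f(x).
f(-0.3125) = 7*(-0.3125)^2 - 9*(-0.3125) - 12 = -8.5039
Step 2: Evaluate g(x).
g(-0.3125) = 2*-0.3125 - 3 = -3.625
Step 3: Compute Lagrangian.
L = -8.5039 + 12*-3.625 = -52.0039


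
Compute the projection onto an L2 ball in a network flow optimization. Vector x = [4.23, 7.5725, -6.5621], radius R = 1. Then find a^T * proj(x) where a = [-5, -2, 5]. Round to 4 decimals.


Step 1: Compute ||x|| (intermediates to 6 decimals).
||x|| = sqrt(4.23^2 + 7.5725^2 + (-6.5621)^2) = 10.876434
Step 2: Project.
Since ||x|| > R, scale = R/||x|| = 1/10.876434 = 0.091942, proj(x) = scale * x
proj(x) = [0.388915, 0.696231, -0.603333]
Step 3: Dot product.
a^T * proj(x) = -5*0.388915 - 2*0.696231 + 5*(-0.603333) = -6.3537


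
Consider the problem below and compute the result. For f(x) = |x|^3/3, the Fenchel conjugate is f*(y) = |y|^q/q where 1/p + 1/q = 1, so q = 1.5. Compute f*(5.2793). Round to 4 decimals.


The conjugate exponent q satisfies 1/p + 1/q = 1.
p = 3, so q = 3/(3 - 1) = 1.5
|y|^q = 5.2793^1.5 = 12.1301
f*(5.2793) = 12.1301 / 1.5 = 8.0867


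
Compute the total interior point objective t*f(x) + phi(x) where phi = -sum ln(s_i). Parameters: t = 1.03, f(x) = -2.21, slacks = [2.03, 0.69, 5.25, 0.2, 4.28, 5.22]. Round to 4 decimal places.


Step 1: Compute log-barrier.
ln values: [0.708, -0.3711, 1.6582, -1.6094, 1.454, 1.6525]
phi = -(0.708 - 0.3711 + 1.6582 - 1.6094 + 1.454 + 1.6525) = -3.4922
Step 2: Compute augmented objective.
t*f(x) = 1.03*-2.21 = -2.2763
Total = -2.2763 - 3.4922 = -5.7685


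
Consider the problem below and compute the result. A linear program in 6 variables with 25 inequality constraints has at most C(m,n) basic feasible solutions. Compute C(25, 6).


Each vertex corresponds to some choice of n active constraints out of m, so the number of vertices is at most C(m, n) = m! / (n!(m-n)!).
m = 25, n = 6
Numerator: 25 * 24 * 23 * 22 * 21 * 20
Denominator: 6! = 720
C(25, 6) = 177100


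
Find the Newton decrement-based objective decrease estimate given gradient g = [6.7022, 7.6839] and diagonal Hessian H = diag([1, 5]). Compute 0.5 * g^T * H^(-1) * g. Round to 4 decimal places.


Step 1: H is diagonal, so H^(-1) * g = [6.7022, 1.5368].
Step 2: g^T H^(-1) g = sum_i g_i^2 / H_ii
  = (6.7022)^2/1 + (7.6839)^2/5
  = 44.9195 + 11.8085 = 56.7279
Step 3: Objective decrease = 0.5 * g^T H^(-1) g = 28.364


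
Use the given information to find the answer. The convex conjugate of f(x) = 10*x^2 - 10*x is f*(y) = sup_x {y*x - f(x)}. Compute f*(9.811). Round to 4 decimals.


f*(y) = sup_x {y*x - a*x^2 - b*x} = sup_x {(y-b)*x - a*x^2}
FOC: (y - b) - 2a*x = 0 => x* = (y - b)/(2a)
x* = (9.811 + 10)/(2*10) = 0.9906
f*(9.811) = (y-b)^2/(4a) = (9.811 + 10)^2/(4*10)
= 392.4757/40 = 9.8119


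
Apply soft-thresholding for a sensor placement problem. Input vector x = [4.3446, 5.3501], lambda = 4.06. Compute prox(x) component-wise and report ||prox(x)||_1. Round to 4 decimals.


Soft-thresholding with lambda = 4.06:
prox(4.3446) = sign(4.3446)*max(|4.3446| - 4.06, 0) = 0.2846
prox(5.3501) = sign(5.3501)*max(|5.3501| - 4.06, 0) = 1.2901
prox(x) = [0.2846, 1.2901]
||prox(x)||_1 = 0.2846 + 1.2901 = 1.5747


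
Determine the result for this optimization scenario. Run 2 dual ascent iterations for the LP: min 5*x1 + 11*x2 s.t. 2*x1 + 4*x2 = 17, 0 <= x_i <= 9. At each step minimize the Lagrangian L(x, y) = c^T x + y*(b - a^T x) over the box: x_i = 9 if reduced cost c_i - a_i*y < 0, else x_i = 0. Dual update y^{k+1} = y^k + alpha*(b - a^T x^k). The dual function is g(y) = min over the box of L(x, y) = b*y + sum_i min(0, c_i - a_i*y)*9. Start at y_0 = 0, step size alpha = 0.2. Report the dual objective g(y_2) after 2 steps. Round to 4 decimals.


Dual ascent for LP: min 5*x1 + 11*x2, 2*x1 + 4*x2 = 17, 0 <= x_i <= 9
Step 1: y^k = 0.0, reduced costs: (5.0, 11.0)
  x^k = (0.0, 0.0), subgradient = b - a^T x = 17.0
  y^{k+1} = 0.0 + 0.2*17.0 = 3.4
Step 2: y^k = 3.4, reduced costs: (-1.8, -2.6)
  x^k = (9.0, 9.0), subgradient = b - a^T x = -37.0
  y^{k+1} = 3.4 + 0.2*-37.0 = -4.0
Dual objective at y_2 = -4.0: reduced costs (13.0, 27.0), box minimizer x = (0.0, 0.0)
g(y_2) = b*y + (c1 - a1*y)*x1 + (c2 - a2*y)*x2 = 17*(-4.0) + 13.0*0.0 + 27.0*0.0 = -68.0 + 0.0 + 0.0 = -68.0


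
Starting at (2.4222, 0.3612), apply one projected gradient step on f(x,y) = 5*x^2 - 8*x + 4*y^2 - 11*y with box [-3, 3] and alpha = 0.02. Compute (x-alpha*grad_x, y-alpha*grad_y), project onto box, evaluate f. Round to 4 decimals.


Step 1: Compute gradient at (2.4222, 0.3612).
grad_x = 2*5*2.4222 - 8 = 16.222
grad_y = 2*4*0.3612 - 11 = -8.1104
Step 2: Gradient step.
x_raw = 2.4222 - 0.02*16.222 = 2.0978
y_raw = 0.3612 - 0.02*-8.1104 = 0.5234
Step 3: Project onto [-3, 3].
x_proj = clip(2.0978) = 2.0978
y_proj = clip(0.5234) = 0.5234
Step 4: Evaluate f.
f(2.0978, 0.5234) = 0.5592


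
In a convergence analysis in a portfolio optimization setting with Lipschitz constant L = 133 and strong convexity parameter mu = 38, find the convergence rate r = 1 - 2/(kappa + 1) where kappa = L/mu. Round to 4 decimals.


Step 1: Compute the condition number.
kappa = L/mu = 133/38 = 3.5
Step 2: Compute the convergence rate.
r = 1 - 2/(kappa + 1) = 1 - 2*mu/(L + mu) = (L - mu)/(L + mu) = 95/171 = 0.5556


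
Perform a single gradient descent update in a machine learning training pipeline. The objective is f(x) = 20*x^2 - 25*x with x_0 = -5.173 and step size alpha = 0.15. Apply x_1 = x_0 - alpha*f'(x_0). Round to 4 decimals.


We compute the gradient at x_0 and apply the update.
f'(x) = 40*x - 25
f'(-5.173) = 40*-5.173 - 25 = -231.92
x_1 = -5.173 - 0.15*-231.92 = 29.615


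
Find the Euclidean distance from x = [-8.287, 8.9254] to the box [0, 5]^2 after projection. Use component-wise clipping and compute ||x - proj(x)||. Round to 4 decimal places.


Project each component onto [0, 5].
clip(-8.287) = 0.0, clip(8.9254) = 5.0
Projection = [0.0, 5.0]
Squared diffs: [68.6744, 15.4088]
Distance = sqrt(84.0832) = 9.1697


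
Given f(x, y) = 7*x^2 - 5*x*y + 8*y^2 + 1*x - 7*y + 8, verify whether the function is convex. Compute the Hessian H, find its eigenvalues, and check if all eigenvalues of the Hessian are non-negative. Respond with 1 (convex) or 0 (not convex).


The Hessian of f(x,y) = 7*x^2 - 5*x*y + 8*y^2 + 1*x - 7*y + 8 is:
H = [[14, -5], [-5, 16]]
Trace = 14 + 16 = 30
Determinant = 14*16 - (-5)^2 = 199
Discriminant = (30)^2 - 4*199 = 104.0
Eigenvalues: lambda_1 = 9.901, lambda_2 = 20.099
The function is convex.

1


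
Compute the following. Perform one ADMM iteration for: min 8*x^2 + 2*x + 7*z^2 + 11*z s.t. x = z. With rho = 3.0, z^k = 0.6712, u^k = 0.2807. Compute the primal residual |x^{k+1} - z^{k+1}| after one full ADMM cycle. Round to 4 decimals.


ADMM iteration with rho = 3.0, z^k = 0.6712, u^k = 0.2807
Step 1: x-update.
Minimize 8*x^2 + 2*x + (3.0/2)*(x - 0.6712 + 0.2807)^2
FOC: (2*8 + 3.0)*x = -2 + 3.0*(0.6712 - 0.2807)
x^{k+1} = -0.0436
Step 2: z-update.
Minimize 7*z^2 + 11*z + (3.0/2)*(-0.0436 - z + 0.2807)^2
FOC: (2*7 + 3.0)*z = -11 + 3.0*(-0.0436 + 0.2807)
z^{k+1} = -0.6052
Step 3: u-update.
u^{k+1} = 0.2807 - 0.0436 + 0.6052 = 0.8423
Step 4: Primal residual = |-0.0436 + 0.6052| = 0.5616


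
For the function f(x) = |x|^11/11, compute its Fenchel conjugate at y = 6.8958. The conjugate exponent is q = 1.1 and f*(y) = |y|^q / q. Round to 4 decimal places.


The conjugate exponent q satisfies 1/p + 1/q = 1.
p = 11, so q = 11/(11 - 1) = 1.1
|y|^q = 6.8958^1.1 = 8.3646
f*(6.8958) = 8.3646 / 1.1 = 7.6041


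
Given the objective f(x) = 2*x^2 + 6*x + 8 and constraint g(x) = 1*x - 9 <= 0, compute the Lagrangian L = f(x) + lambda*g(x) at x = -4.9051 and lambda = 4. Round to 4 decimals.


Step 1: Evaluate f(x).
f(-4.9051) = 2*(-4.9051)^2 + 6*(-4.9051) + 8 = 26.6894
Step 2: Evaluate g(x).
g(-4.9051) = 1*-4.9051 - 9 = -13.9051
Step 3: Compute Lagrangian.
L = 26.6894 + 4*-13.9051 = -28.931


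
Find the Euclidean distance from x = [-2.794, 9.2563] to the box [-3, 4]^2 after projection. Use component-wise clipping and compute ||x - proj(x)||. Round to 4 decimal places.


Project each component onto [-3, 4].
clip(-2.794) = -2.794, clip(9.2563) = 4.0
Projection = [-2.794, 4.0]
Squared diffs: [0.0, 27.6287]
Distance = sqrt(27.6287) = 5.2563


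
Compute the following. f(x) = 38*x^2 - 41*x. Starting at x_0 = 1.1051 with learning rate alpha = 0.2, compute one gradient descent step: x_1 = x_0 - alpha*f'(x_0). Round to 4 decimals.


We compute the gradient at x_0 and apply the update.
f'(x) = 76*x - 41
f'(1.1051) = 76*1.1051 - 41 = 42.9876
x_1 = 1.1051 - 0.2*42.9876 = -7.4924


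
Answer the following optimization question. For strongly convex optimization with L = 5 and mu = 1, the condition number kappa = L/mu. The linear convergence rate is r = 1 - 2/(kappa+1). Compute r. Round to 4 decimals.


Step 1: Compute the condition number.
kappa = L/mu = 5/1 = 5.0
Step 2: Compute the convergence rate.
r = 1 - 2/(kappa + 1) = 1 - 2*mu/(L + mu) = (L - mu)/(L + mu) = 4/6 = 0.6667


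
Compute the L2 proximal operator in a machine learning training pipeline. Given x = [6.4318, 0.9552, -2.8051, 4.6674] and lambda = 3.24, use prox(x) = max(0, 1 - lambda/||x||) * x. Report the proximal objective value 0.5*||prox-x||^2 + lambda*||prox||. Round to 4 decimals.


Step 1: Compute ||x||.
||x|| = 8.4814
Step 2: Compute scaling factor.
scale = max(0, 1 - 3.24/8.4814) = 0.618
Step 3: prox(x) = [3.9748, 0.5903, -1.7335, 2.8844]
||prox(x)|| = 5.2414
Step 4: Proximal objective.
0.5*||prox-x||^2 = 5.2488
lambda*||prox|| = 16.9821
Total = 22.2308


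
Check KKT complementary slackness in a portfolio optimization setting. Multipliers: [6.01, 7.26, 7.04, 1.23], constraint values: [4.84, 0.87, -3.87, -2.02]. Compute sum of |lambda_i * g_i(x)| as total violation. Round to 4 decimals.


KKT complementary slackness check:
lambda_1 * g_1 = 6.01 * 4.84 = 29.0884
lambda_2 * g_2 = 7.26 * 0.87 = 6.3162
lambda_3 * g_3 = 7.04 * -3.87 = -27.2448
lambda_4 * g_4 = 1.23 * -2.02 = -2.4846
Total violation = 29.0884 + 6.3162 + 27.2448 + 2.4846 = 65.134


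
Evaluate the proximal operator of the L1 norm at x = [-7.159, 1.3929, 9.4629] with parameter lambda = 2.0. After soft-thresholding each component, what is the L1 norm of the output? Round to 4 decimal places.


Soft-thresholding with lambda = 2.0:
prox(-7.159) = sign(-7.159)*max(|-7.159| - 2.0, 0) = -5.159
prox(1.3929) = sign(1.3929)*max(|1.3929| - 2.0, 0) = 0.0
prox(9.4629) = sign(9.4629)*max(|9.4629| - 2.0, 0) = 7.4629
prox(x) = [-5.159, 0.0, 7.4629]
||prox(x)||_1 = 5.159 + 0.0 + 7.4629 = 12.6219


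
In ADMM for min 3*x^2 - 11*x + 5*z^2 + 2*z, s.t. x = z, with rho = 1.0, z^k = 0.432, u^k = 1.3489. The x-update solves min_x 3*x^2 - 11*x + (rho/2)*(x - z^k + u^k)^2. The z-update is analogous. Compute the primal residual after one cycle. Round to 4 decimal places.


ADMM iteration with rho = 1.0, z^k = 0.432, u^k = 1.3489
Step 1: x-update.
Minimize 3*x^2 - 11*x + (1.0/2)*(x - 0.432 + 1.3489)^2
FOC: (2*3 + 1.0)*x = 11 + 1.0*(0.432 - 1.3489)
x^{k+1} = 1.4404
Step 2: z-update.
Minimize 5*z^2 + 2*z + (1.0/2)*(1.4404 - z + 1.3489)^2
FOC: (2*5 + 1.0)*z = -2 + 1.0*(1.4404 + 1.3489)
z^{k+1} = 0.0718
Step 3: u-update.
u^{k+1} = 1.3489 + 1.4404 - 0.0718 = 2.7176
Step 4: Primal residual = |1.4404 - 0.0718| = 1.3687


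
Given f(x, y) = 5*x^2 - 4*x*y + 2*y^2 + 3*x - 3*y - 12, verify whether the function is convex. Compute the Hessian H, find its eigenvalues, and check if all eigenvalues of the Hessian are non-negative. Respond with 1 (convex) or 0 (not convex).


The Hessian of f(x,y) = 5*x^2 - 4*x*y + 2*y^2 + 3*x - 3*y - 12 is:
H = [[10, -4], [-4, 4]]
Trace = 10 + 4 = 14
Determinant = 10*4 - (-4)^2 = 24
Discriminant = (14)^2 - 4*24 = 100.0
Eigenvalues: lambda_1 = 2.0, lambda_2 = 12.0
The function is convex.

1


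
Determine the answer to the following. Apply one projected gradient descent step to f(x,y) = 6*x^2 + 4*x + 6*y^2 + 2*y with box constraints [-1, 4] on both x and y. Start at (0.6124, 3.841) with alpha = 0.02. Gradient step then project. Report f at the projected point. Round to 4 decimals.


Step 1: Compute gradient at (0.6124, 3.841).
grad_x = 2*6*0.6124 + 4 = 11.3488
grad_y = 2*6*3.841 + 2 = 48.092
Step 2: Gradient step.
x_raw = 0.6124 - 0.02*11.3488 = 0.3854
y_raw = 3.841 - 0.02*48.092 = 2.8792
Step 3: Project onto [-1, 4].
x_proj = clip(0.3854) = 0.3854
y_proj = clip(2.8792) = 2.8792
Step 4: Evaluate f.
f(0.3854, 2.8792) = 57.9287


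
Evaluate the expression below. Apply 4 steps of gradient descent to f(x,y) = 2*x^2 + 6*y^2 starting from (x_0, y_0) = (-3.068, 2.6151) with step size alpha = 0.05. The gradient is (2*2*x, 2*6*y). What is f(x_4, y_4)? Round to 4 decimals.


Gradient descent on f(x,y) = 2*x^2 + 6*y^2.
Starting point: (-3.068, 2.6151), alpha = 0.05
Step 1: grad_x = 2*2*-3.068 = -12.272, grad_y = 2*6*2.6151 = 31.3812
  x_1 = -3.068 - 0.05*-12.272 = -2.4544
  y_1 = 2.6151 - 0.05*31.3812 = 1.046
Step 2: grad_x = 2*2*-2.4544 = -9.8176, grad_y = 2*6*1.046 = 12.5525
  x_2 = -2.4544 - 0.05*-9.8176 = -1.9635
  y_2 = 1.046 - 0.05*12.5525 = 0.4184
Step 3: grad_x = 2*2*-1.9635 = -7.8541, grad_y = 2*6*0.4184 = 5.021
  x_3 = -1.9635 - 0.05*-7.8541 = -1.5708
  y_3 = 0.4184 - 0.05*5.021 = 0.1674
Step 4: grad_x = 2*2*-1.5708 = -6.2833, grad_y = 2*6*0.1674 = 2.0084
  x_4 = -1.5708 - 0.05*-6.2833 = -1.2567
  y_4 = 0.1674 - 0.05*2.0084 = 0.0669
f(-1.2567, 0.0669) = 2*(-1.2567)^2 + 6*0.0669^2 = 3.1852


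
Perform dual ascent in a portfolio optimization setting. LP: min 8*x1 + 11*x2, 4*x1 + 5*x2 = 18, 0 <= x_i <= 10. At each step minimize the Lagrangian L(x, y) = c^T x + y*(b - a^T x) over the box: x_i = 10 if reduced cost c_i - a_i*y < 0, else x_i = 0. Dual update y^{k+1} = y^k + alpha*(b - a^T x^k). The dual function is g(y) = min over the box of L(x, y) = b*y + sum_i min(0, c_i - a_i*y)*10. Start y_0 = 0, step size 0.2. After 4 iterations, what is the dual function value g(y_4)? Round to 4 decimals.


Dual ascent for LP: min 8*x1 + 11*x2, 4*x1 + 5*x2 = 18, 0 <= x_i <= 10
Step 1: y^k = 0.0, reduced costs: (8.0, 11.0)
  x^k = (0.0, 0.0), subgradient = b - a^T x = 18.0
  y^{k+1} = 0.0 + 0.2*18.0 = 3.6
Step 2: y^k = 3.6, reduced costs: (-6.4, -7.0)
  x^k = (10.0, 10.0), subgradient = b - a^T x = -72.0
  y^{k+1} = 3.6 + 0.2*-72.0 = -10.8
Step 3: y^k = -10.8, reduced costs: (51.2, 65.0)
  x^k = (0.0, 0.0), subgradient = b - a^T x = 18.0
  y^{k+1} = -10.8 + 0.2*18.0 = -7.2
Step 4: y^k = -7.2, reduced costs: (36.8, 47.0)
  x^k = (0.0, 0.0), subgradient = b - a^T x = 18.0
  y^{k+1} = -7.2 + 0.2*18.0 = -3.6
Dual objective at y_4 = -3.6: reduced costs (22.4, 29.0), box minimizer x = (0.0, 0.0)
g(y_4) = b*y + (c1 - a1*y)*x1 + (c2 - a2*y)*x2 = 18*(-3.6) + 22.4*0.0 + 29.0*0.0 = -64.8 + 0.0 + 0.0 = -64.8


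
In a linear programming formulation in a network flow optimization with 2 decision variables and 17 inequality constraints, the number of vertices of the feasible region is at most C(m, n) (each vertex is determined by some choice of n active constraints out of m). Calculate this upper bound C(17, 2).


Each vertex corresponds to some choice of n active constraints out of m, so the number of vertices is at most C(m, n) = m! / (n!(m-n)!).
m = 17, n = 2
Numerator: 17 * 16
Denominator: 2! = 2
C(17, 2) = 136


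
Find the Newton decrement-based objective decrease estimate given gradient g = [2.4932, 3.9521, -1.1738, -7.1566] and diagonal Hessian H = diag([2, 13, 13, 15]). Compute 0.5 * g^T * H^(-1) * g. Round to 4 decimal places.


Step 1: H is diagonal, so H^(-1) * g = [1.2466, 0.304, -0.0903, -0.4771].
Step 2: g^T H^(-1) g = sum_i g_i^2 / H_ii
  = (2.4932)^2/2 + (3.9521)^2/13 + (-1.1738)^2/13 + (-7.1566)^2/15
  = 3.108 + 1.2015 + 0.106 + 3.4145 = 7.8299
Step 3: Objective decrease = 0.5 * g^T H^(-1) g = 3.915


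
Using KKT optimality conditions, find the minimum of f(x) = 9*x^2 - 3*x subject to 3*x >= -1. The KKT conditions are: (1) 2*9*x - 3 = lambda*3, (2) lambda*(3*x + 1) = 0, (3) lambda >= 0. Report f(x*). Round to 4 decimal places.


Step 1: Try lambda = 0 (constraint inactive).
Stationarity: 2*9*x - 3 = 0
x* = 3/(2*9) = 1/6 = 0.1667 (rounded; the exact value 1/6 is used below)
Check constraint: 3*0.1667 = 0.5001 >= -1 -- satisfied.
Step 2: Compute optimal value.
f(x*) = 9*(1/6)^2 - 3*(1/6) = -0.25


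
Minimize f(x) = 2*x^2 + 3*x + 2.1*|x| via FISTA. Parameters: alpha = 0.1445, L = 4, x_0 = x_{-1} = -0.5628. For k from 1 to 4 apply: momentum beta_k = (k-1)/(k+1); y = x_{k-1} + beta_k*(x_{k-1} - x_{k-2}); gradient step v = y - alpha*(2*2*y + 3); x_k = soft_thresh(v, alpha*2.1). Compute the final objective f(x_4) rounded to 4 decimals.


FISTA on f(x) = 2*x^2 + 3*x + 2.1*|x|
L = 4, alpha = 0.1445
Iteration 1: beta = 0.0, y = -0.5628 + 0.0*(-0.5628 + 0.5628) = -0.5628
  grad(y) = 0.7488, v = y - alpha*grad = -0.671
  prox(v) = soft_thresh(-0.671, 0.3035) = -0.3676
Iteration 2: beta = 0.3333, y = -0.3676 + 0.3333*(-0.3676 + 0.5628) = -0.3025
  grad(y) = 1.7901, v = y - alpha*grad = -0.5611
  prox(v) = soft_thresh(-0.5611, 0.3035) = -0.2577
Iteration 3: beta = 0.5, y = -0.2577 + 0.5*(-0.2577 + 0.3676) = -0.2028
  grad(y) = 2.189, v = y - alpha*grad = -0.5191
  prox(v) = soft_thresh(-0.5191, 0.3035) = -0.2156
Iteration 4: beta = 0.6, y = -0.2156 + 0.6*(-0.2156 + 0.2577) = -0.1904
  grad(y) = 2.2385, v = y - alpha*grad = -0.5138
  prox(v) = soft_thresh(-0.5138, 0.3035) = -0.2104
f(x_4) = 2*(-0.2104)^2 + 3*(-0.2104) + 2.1*|-0.2104| = -0.1008


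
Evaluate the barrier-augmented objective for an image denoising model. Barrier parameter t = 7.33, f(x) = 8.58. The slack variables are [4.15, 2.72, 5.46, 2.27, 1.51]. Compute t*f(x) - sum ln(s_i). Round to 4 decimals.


Step 1: Compute log-barrier.
ln values: [1.4231, 1.0006, 1.6974, 0.8198, 0.4121]
phi = -(1.4231 + 1.0006 + 1.6974 + 0.8198 + 0.4121) = -5.3531
Step 2: Compute augmented objective.
t*f(x) = 7.33*8.58 = 62.8914
Total = 62.8914 - 5.3531 = 57.5383


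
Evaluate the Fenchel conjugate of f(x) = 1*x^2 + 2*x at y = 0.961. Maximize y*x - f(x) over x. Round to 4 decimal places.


f*(y) = sup_x {y*x - a*x^2 - b*x} = sup_x {(y-b)*x - a*x^2}
FOC: (y - b) - 2a*x = 0 => x* = (y - b)/(2a)
x* = (0.961 - 2)/(2*1) = -0.5195
f*(0.961) = (y-b)^2/(4a) = (0.961 - 2)^2/(4*1)
= 1.0795/4 = 0.2699


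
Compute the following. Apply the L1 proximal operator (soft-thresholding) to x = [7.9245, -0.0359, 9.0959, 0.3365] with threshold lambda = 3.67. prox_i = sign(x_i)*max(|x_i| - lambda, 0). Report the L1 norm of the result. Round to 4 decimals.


Soft-thresholding with lambda = 3.67:
prox(7.9245) = sign(7.9245)*max(|7.9245| - 3.67, 0) = 4.2545
prox(-0.0359) = sign(-0.0359)*max(|-0.0359| - 3.67, 0) = 0.0
prox(9.0959) = sign(9.0959)*max(|9.0959| - 3.67, 0) = 5.4259
prox(0.3365) = sign(0.3365)*max(|0.3365| - 3.67, 0) = 0.0
prox(x) = [4.2545, 0.0, 5.4259, 0.0]
||prox(x)||_1 = 4.2545 + 0.0 + 5.4259 + 0.0 = 9.6804


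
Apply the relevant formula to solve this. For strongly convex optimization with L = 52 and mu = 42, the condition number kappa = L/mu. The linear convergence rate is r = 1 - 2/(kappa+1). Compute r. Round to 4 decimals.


Step 1: Compute the condition number.
kappa = L/mu = 52/42 = 1.2381
Step 2: Compute the convergence rate.
r = 1 - 2/(kappa + 1) = 1 - 2*mu/(L + mu) = (L - mu)/(L + mu) = 10/94 = 0.1064


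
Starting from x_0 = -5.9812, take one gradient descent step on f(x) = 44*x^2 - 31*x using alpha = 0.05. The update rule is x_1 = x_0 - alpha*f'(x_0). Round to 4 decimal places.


We compute the gradient at x_0 and apply the update.
f'(x) = 88*x - 31
f'(-5.9812) = 88*-5.9812 - 31 = -557.3456
x_1 = -5.9812 - 0.05*-557.3456 = 21.8861


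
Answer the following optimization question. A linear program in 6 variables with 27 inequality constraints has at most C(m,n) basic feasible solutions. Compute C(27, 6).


Each vertex corresponds to some choice of n active constraints out of m, so the number of vertices is at most C(m, n) = m! / (n!(m-n)!).
m = 27, n = 6
Numerator: 27 * 26 * 25 * 24 * 23 * 22
Denominator: 6! = 720
C(27, 6) = 296010


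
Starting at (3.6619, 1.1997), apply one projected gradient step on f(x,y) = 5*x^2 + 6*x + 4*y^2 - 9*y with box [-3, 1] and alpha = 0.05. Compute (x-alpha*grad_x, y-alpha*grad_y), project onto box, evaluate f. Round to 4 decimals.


Step 1: Compute gradient at (3.6619, 1.1997).
grad_x = 2*5*3.6619 + 6 = 42.619
grad_y = 2*4*1.1997 - 9 = 0.5976
Step 2: Gradient step.
x_raw = 3.6619 - 0.05*42.619 = 1.531
y_raw = 1.1997 - 0.05*0.5976 = 1.1698
Step 3: Project onto [-3, 1].
x_proj = clip(1.531) = 1.0
y_proj = clip(1.1698) = 1.0
Step 4: Evaluate f.
f(1.0, 1.0) = 6.0


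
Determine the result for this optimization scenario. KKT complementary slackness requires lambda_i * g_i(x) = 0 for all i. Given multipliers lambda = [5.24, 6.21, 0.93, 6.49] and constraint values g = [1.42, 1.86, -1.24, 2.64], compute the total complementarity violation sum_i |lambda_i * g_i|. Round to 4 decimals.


KKT complementary slackness check:
lambda_1 * g_1 = 5.24 * 1.42 = 7.4408
lambda_2 * g_2 = 6.21 * 1.86 = 11.5506
lambda_3 * g_3 = 0.93 * -1.24 = -1.1532
lambda_4 * g_4 = 6.49 * 2.64 = 17.1336
Total violation = 7.4408 + 11.5506 + 1.1532 + 17.1336 = 37.2782


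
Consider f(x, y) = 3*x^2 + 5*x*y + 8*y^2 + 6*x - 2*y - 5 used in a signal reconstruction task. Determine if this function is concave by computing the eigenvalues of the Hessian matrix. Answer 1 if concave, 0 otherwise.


The Hessian of f(x,y) = 3*x^2 + 5*x*y + 8*y^2 + 6*x - 2*y - 5 is:
H = [[6, 5], [5, 16]]
Trace = 6 + 16 = 22
Determinant = 6*16 - (5)^2 = 71
Discriminant = (22)^2 - 4*71 = 200.0
Eigenvalues: lambda_1 = 3.9289, lambda_2 = 18.0711
The function is not concave.

0


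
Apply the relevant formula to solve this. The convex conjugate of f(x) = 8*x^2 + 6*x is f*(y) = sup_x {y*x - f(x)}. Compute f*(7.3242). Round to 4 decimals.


f*(y) = sup_x {y*x - a*x^2 - b*x} = sup_x {(y-b)*x - a*x^2}
FOC: (y - b) - 2a*x = 0 => x* = (y - b)/(2a)
x* = (7.3242 - 6)/(2*8) = 0.0828
f*(7.3242) = (y-b)^2/(4a) = (7.3242 - 6)^2/(4*8)
= 1.7535/32 = 0.0548


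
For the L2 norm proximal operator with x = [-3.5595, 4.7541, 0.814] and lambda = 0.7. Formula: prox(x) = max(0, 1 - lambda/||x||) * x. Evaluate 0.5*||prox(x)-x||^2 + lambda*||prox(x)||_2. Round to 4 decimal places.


Step 1: Compute ||x||.
||x|| = 5.9945
Step 2: Compute scaling factor.
scale = max(0, 1 - 0.7/5.9945) = 0.8832
Step 3: prox(x) = [-3.1438, 4.1989, 0.7189]
||prox(x)|| = 5.2945
Step 4: Proximal objective.
0.5*||prox-x||^2 = 0.245
lambda*||prox|| = 3.7062
Total = 3.9512


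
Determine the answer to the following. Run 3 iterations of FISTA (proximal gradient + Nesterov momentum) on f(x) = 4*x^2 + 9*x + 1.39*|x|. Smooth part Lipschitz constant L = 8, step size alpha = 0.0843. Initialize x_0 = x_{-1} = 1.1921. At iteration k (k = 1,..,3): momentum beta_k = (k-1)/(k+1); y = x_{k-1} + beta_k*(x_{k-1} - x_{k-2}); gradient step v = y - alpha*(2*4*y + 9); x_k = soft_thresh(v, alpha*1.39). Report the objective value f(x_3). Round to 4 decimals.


FISTA on f(x) = 4*x^2 + 9*x + 1.39*|x|
L = 8, alpha = 0.0843
Iteration 1: beta = 0.0, y = 1.1921 + 0.0*(1.1921 - 1.1921) = 1.1921
  grad(y) = 18.5368, v = y - alpha*grad = -0.3706
  prox(v) = soft_thresh(-0.3706, 0.1172) = -0.2534
Iteration 2: beta = 0.3333, y = -0.2534 + 0.3333*(-0.2534 - 1.1921) = -0.7352
  grad(y) = 3.1184, v = y - alpha*grad = -0.9981
  prox(v) = soft_thresh(-0.9981, 0.1172) = -0.8809
Iteration 3: beta = 0.5, y = -0.8809 + 0.5*(-0.8809 + 0.2534) = -1.1947
  grad(y) = -0.5573, v = y - alpha*grad = -1.1477
  prox(v) = soft_thresh(-1.1477, 0.1172) = -1.0305
f(x_3) = 4*(-1.0305)^2 + 9*(-1.0305) + 1.39*|-1.0305| = -3.5944


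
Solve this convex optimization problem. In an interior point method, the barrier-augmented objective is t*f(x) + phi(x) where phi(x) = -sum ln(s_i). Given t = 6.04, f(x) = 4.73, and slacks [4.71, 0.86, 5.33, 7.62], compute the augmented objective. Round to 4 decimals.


Step 1: Compute log-barrier.
ln values: [1.5497, -0.1508, 1.6734, 2.0308]
phi = -(1.5497 - 0.1508 + 1.6734 + 2.0308) = -5.103
Step 2: Compute augmented objective.
t*f(x) = 6.04*4.73 = 28.5692
Total = 28.5692 - 5.103 = 23.4662


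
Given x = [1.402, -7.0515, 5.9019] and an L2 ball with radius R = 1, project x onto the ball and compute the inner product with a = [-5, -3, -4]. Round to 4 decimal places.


Step 1: Compute ||x|| (intermediates to 6 decimals).
||x|| = sqrt(1.402^2 + (-7.0515)^2 + 5.9019^2) = 9.301703
Step 2: Project.
Since ||x|| > R, scale = R/||x|| = 1/9.301703 = 0.107507, proj(x) = scale * x
proj(x) = [0.150725, -0.758086, 0.634496]
Step 3: Dot product.
a^T * proj(x) = -5*0.150725 - 3*(-0.758086) - 4*0.634496 = -1.0174


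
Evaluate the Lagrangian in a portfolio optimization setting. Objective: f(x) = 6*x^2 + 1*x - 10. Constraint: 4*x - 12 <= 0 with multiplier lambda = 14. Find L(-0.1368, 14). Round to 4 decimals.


Step 1: Evaluate f(x).
f(-0.1368) = 6*(-0.1368)^2 + 1*(-0.1368) - 10 = -10.0245
Step 2: Evaluate g(x).
g(-0.1368) = 4*-0.1368 - 12 = -12.5472
Step 3: Compute Lagrangian.
L = -10.0245 + 14*-12.5472 = -185.6853


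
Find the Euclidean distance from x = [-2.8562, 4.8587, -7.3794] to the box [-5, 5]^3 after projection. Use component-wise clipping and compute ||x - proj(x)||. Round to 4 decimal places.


Project each component onto [-5, 5].
clip(-2.8562) = -2.8562, clip(4.8587) = 4.8587, clip(-7.3794) = -5.0
Projection = [-2.8562, 4.8587, -5.0]
Squared diffs: [0.0, 0.0, 5.6615]
Distance = sqrt(5.6615) = 2.3794


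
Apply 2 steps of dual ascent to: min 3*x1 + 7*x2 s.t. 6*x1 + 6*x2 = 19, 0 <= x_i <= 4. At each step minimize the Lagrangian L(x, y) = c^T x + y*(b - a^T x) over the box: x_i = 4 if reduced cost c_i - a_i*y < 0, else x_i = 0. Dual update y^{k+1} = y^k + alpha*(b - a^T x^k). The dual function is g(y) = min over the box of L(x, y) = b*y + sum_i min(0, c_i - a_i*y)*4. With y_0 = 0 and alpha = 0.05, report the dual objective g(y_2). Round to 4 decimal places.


Dual ascent for LP: min 3*x1 + 7*x2, 6*x1 + 6*x2 = 19, 0 <= x_i <= 4
Step 1: y^k = 0.0, reduced costs: (3.0, 7.0)
  x^k = (0.0, 0.0), subgradient = b - a^T x = 19.0
  y^{k+1} = 0.0 + 0.05*19.0 = 0.95
Step 2: y^k = 0.95, reduced costs: (-2.7, 1.3)
  x^k = (4.0, 0.0), subgradient = b - a^T x = -5.0
  y^{k+1} = 0.95 + 0.05*-5.0 = 0.7
Dual objective at y_2 = 0.7: reduced costs (-1.2, 2.8), box minimizer x = (4.0, 0.0)
g(y_2) = b*y + (c1 - a1*y)*x1 + (c2 - a2*y)*x2 = 19*0.7 + (-1.2)*4.0 + 2.8*0.0 = 13.3 - 4.8 + 0.0 = 8.5


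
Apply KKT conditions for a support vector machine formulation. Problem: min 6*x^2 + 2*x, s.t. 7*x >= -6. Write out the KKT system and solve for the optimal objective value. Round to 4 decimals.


Step 1: Try lambda = 0 (constraint inactive).
Stationarity: 2*6*x + 2 = 0
x* = -2/(2*6) = -1/6 = -0.1667 (rounded; the exact value -1/6 is used below)
Check constraint: 7*-0.1667 = -1.1669 >= -6 -- satisfied.
Step 2: Compute optimal value.
f(x*) = 6*(-1/6)^2 + 2*(-1/6) = -0.1667


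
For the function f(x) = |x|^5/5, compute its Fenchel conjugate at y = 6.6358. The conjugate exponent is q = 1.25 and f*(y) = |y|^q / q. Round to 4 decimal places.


The conjugate exponent q satisfies 1/p + 1/q = 1.
p = 5, so q = 5/(5 - 1) = 1.25
|y|^q = 6.6358^1.25 = 10.6504
f*(6.6358) = 10.6504 / 1.25 = 8.5203


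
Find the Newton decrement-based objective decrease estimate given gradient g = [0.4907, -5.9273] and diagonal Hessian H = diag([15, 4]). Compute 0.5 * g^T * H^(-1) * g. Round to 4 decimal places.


Step 1: H is diagonal, so H^(-1) * g = [0.0327, -1.4818].
Step 2: g^T H^(-1) g = sum_i g_i^2 / H_ii
  = (0.4907)^2/15 + (-5.9273)^2/4
  = 0.0161 + 8.7832 = 8.7993
Step 3: Objective decrease = 0.5 * g^T H^(-1) g = 4.3996


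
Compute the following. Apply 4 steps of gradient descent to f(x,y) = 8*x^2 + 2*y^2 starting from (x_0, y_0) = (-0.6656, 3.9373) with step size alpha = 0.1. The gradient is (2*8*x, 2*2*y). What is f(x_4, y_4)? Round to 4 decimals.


Gradient descent on f(x,y) = 8*x^2 + 2*y^2.
Starting point: (-0.6656, 3.9373), alpha = 0.1
Step 1: grad_x = 2*8*-0.6656 = -10.6496, grad_y = 2*2*3.9373 = 15.7492
  x_1 = -0.6656 - 0.1*-10.6496 = 0.3994
  y_1 = 3.9373 - 0.1*15.7492 = 2.3624
Step 2: grad_x = 2*8*0.3994 = 6.3898, grad_y = 2*2*2.3624 = 9.4495
  x_2 = 0.3994 - 0.1*6.3898 = -0.2396
  y_2 = 2.3624 - 0.1*9.4495 = 1.4174
Step 3: grad_x = 2*8*-0.2396 = -3.8339, grad_y = 2*2*1.4174 = 5.6697
  x_3 = -0.2396 - 0.1*-3.8339 = 0.1438
  y_3 = 1.4174 - 0.1*5.6697 = 0.8505
Step 4: grad_x = 2*8*0.1438 = 2.3003, grad_y = 2*2*0.8505 = 3.4018
  x_4 = 0.1438 - 0.1*2.3003 = -0.0863
  y_4 = 0.8505 - 0.1*3.4018 = 0.5103
f(-0.0863, 0.5103) = 8*(-0.0863)^2 + 2*0.5103^2 = 0.5803
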